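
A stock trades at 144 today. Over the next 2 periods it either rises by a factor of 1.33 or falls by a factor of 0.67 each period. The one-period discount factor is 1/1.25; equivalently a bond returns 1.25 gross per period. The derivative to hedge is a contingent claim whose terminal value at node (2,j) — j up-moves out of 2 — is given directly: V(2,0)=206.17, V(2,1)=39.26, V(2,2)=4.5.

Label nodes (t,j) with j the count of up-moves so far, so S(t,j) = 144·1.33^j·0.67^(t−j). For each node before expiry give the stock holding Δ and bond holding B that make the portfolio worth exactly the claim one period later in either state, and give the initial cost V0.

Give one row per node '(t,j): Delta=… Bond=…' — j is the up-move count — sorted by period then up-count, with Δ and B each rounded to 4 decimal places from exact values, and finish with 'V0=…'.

(0,0): Delta=-0.4274 Bond=71.0650
(1,0): Delta=-2.6212 Bond=300.4872
(1,1): Delta=-0.2750 Bond=59.6373
V0=9.5157

Risk-neutral probability p* = (R−d)/(u−d) = (1.25−0.67)/(1.33−0.67) = 0.8788.
Payoff layer (t=2): V(2,0)=206.1700, V(2,1)=39.2600, V(2,2)=4.5000
  t=1,j=0: stock 96.4800 → up 128.3184 (V=39.2600), down 64.6416 (V=206.1700). Price 47.5932; hedge Δ=-2.6212, bond B=300.4872.
  t=1,j=1: stock 191.5200 → up 254.7216 (V=4.5000), down 128.3184 (V=39.2600). Price 6.9707; hedge Δ=-0.2750, bond B=59.6373.
  t=0,j=0: stock 144.0000 → up 191.5200 (V=6.9707), down 96.4800 (V=47.5932). Price 9.5157; hedge Δ=-0.4274, bond B=71.0650.
Check: Δ(0,0)·S0 + B(0,0) = 9.5157 = V0.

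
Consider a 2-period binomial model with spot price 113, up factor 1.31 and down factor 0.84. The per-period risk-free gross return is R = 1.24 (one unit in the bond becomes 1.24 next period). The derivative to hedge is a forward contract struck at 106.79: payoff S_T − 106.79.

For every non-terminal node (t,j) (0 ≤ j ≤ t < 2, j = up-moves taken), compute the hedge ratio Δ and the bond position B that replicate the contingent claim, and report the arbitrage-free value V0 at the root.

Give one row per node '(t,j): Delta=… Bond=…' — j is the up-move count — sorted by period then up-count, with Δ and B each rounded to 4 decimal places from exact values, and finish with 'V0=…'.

No-arbitrage ⇒ martingale measure with p* = (R−d)/(u−d) = 0.8511.
Payoff layer (t=2): V(2,0)=-27.0572, V(2,1)=17.5552, V(2,2)=87.1293
Node (1,0) S=94.9200: V=(p*·17.5552+(1−p*)·-27.0572)/1.24=8.7990; Δ=(17.5552−-27.0572)/(124.3452−79.7328)=1.0000; B=V−Δ·S=-86.1210
Node (1,1) S=148.0300: V=(p*·87.1293+(1−p*)·17.5552)/1.24=61.9090; Δ=(87.1293−17.5552)/(193.9193−124.3452)=1.0000; B=V−Δ·S=-86.1210
Node (0,0) S=113.0000: V=(p*·61.9090+(1−p*)·8.7990)/1.24=43.5476; Δ=(61.9090−8.7990)/(148.0300−94.9200)=1.0000; B=V−Δ·S=-69.4524
Check: Δ(0,0)·S0 + B(0,0) = 43.5476 = V0.

(0,0): Delta=1.0000 Bond=-69.4524
(1,0): Delta=1.0000 Bond=-86.1210
(1,1): Delta=1.0000 Bond=-86.1210
V0=43.5476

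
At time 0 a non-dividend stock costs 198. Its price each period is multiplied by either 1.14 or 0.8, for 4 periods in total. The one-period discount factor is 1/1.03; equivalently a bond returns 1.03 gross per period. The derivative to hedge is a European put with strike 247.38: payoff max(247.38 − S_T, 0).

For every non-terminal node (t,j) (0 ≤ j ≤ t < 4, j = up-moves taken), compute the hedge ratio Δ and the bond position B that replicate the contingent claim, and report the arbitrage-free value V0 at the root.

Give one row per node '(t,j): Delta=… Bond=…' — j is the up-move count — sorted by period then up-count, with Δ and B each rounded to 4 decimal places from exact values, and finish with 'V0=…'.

(0,0): Delta=-0.6337 Bond=163.4693
(1,0): Delta=-1.0000 Bond=226.3877
(1,1): Delta=-0.5108 Bond=140.6274
(2,0): Delta=-1.0000 Bond=233.1794
(2,1): Delta=-1.0000 Bond=233.1794
(2,2): Delta=-0.3466 Bond=102.5999
(3,0): Delta=-1.0000 Bond=240.1748
(3,1): Delta=-1.0000 Bond=240.1748
(3,2): Delta=-1.0000 Bond=240.1748
(3,3): Delta=-0.1274 Bond=41.3533
V0=37.9873

Under the risk-neutral measure, an up-move has probability p* = (R−d)/(u−d) = 0.6765 and values discount at R = 1.03.
Terminal payoffs: V(4,0)=166.2792, V(4,1)=131.8114, V(4,2)=82.6947, V(4,3)=12.7034, V(4,4)=0.0000
  t=3,j=0: stock 101.3760 → up 115.5686 (V=131.8114), down 81.1008 (V=166.2792). Price 138.7988; hedge Δ=-1.0000, bond B=240.1748.
  t=3,j=1: stock 144.4608 → up 164.6853 (V=82.6947), down 115.5686 (V=131.8114). Price 95.7140; hedge Δ=-1.0000, bond B=240.1748.
  t=3,j=2: stock 205.8566 → up 234.6766 (V=12.7034), down 164.6853 (V=82.6947). Price 34.3181; hedge Δ=-1.0000, bond B=240.1748.
  t=3,j=3: stock 293.3457 → up 334.4141 (V=0.0000), down 234.6766 (V=12.7034). Price 3.9902; hedge Δ=-0.1274, bond B=41.3533.
  t=2,j=0: stock 126.7200 → up 144.4608 (V=95.7140), down 101.3760 (V=138.7988). Price 106.4594; hedge Δ=-1.0000, bond B=233.1794.
  t=2,j=1: stock 180.5760 → up 205.8566 (V=34.3181), down 144.4608 (V=95.7140). Price 52.6034; hedge Δ=-1.0000, bond B=233.1794.
  t=2,j=2: stock 257.3208 → up 293.3457 (V=3.9902), down 205.8566 (V=34.3181). Price 13.4002; hedge Δ=-0.3466, bond B=102.5999.
  t=1,j=0: stock 158.4000 → up 180.5760 (V=52.6034), down 126.7200 (V=106.4594). Price 67.9877; hedge Δ=-1.0000, bond B=226.3877.
  t=1,j=1: stock 225.7200 → up 257.3208 (V=13.4002), down 180.5760 (V=52.6034). Price 25.3239; hedge Δ=-0.5108, bond B=140.6274.
  t=0,j=0: stock 198.0000 → up 225.7200 (V=25.3239), down 158.4000 (V=67.9877). Price 37.9873; hedge Δ=-0.6337, bond B=163.4693.
Check: Δ(0,0)·S0 + B(0,0) = 37.9873 = V0.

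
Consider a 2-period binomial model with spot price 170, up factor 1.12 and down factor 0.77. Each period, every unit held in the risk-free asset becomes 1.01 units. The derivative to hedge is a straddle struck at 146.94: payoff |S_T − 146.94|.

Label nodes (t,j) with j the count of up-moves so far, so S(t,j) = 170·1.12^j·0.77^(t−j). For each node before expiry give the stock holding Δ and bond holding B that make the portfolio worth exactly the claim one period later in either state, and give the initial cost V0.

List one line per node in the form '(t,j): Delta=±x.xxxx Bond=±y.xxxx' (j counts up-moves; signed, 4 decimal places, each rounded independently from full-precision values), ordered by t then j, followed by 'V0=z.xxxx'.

(0,0): Delta=0.5132 Bond=-52.0740
(1,0): Delta=-1.0000 Bond=145.4851
(1,1): Delta=0.9900 Bond=-143.3814
V0=35.1726

The replicating-portfolio and risk-neutral prices coincide; use p* = (1.01−0.77)/(1.12−0.77) = 0.6857 for the latter.
Terminal values V(2,·): V(2,0)=46.1470, V(2,1)=0.3320, V(2,2)=66.3080
  t=1,j=0: stock 130.9000 → up 146.6080 (V=0.3320), down 100.7930 (V=46.1470). Price 14.5851; hedge Δ=-1.0000, bond B=145.4851.
  t=1,j=1: stock 190.4000 → up 213.2480 (V=66.3080), down 146.6080 (V=0.3320). Price 45.1215; hedge Δ=0.9900, bond B=-143.3814.
  t=0,j=0: stock 170.0000 → up 190.4000 (V=45.1215), down 130.9000 (V=14.5851). Price 35.1726; hedge Δ=0.5132, bond B=-52.0740.
Root portfolio cost Δ·170+B reproduces V0=35.1726.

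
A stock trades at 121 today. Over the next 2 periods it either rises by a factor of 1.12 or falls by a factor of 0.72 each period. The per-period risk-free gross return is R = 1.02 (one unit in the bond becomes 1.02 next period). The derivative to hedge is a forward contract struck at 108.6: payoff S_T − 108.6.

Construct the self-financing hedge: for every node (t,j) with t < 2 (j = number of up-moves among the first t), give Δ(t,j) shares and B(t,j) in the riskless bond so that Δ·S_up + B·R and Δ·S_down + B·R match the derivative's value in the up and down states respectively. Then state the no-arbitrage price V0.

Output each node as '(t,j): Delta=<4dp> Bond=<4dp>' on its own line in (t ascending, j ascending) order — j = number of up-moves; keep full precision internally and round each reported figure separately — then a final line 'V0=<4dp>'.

Risk-neutral probability p* = (R−d)/(u−d) = (1.02−0.72)/(1.12−0.72) = 0.7500.
Payoff layer (t=2): V(2,0)=-45.8736, V(2,1)=-11.0256, V(2,2)=43.1824
  t=1,j=0: stock 87.1200 → up 97.5744 (V=-11.0256), down 62.7264 (V=-45.8736). Price -19.3506; hedge Δ=1.0000, bond B=-106.4706.
  t=1,j=1: stock 135.5200 → up 151.7824 (V=43.1824), down 97.5744 (V=-11.0256). Price 29.0494; hedge Δ=1.0000, bond B=-106.4706.
  t=0,j=0: stock 121.0000 → up 135.5200 (V=29.0494), down 87.1200 (V=-19.3506). Price 16.6171; hedge Δ=1.0000, bond B=-104.3829.
Root portfolio cost Δ·121+B reproduces V0=16.6171.

(0,0): Delta=1.0000 Bond=-104.3829
(1,0): Delta=1.0000 Bond=-106.4706
(1,1): Delta=1.0000 Bond=-106.4706
V0=16.6171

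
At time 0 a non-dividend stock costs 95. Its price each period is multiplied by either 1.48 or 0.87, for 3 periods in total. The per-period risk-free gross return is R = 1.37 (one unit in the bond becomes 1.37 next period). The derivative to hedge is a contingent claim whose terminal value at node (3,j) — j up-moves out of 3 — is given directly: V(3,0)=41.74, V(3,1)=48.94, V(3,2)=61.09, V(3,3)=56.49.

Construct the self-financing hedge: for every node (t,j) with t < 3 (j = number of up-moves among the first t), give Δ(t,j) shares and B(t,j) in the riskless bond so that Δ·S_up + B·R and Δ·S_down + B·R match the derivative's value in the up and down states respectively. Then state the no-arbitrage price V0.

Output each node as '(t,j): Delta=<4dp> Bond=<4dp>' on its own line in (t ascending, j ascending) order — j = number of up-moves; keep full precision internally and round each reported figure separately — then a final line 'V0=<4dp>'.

(0,0): Delta=0.0068 Bond=21.7085
(1,0): Delta=0.1630 Bond=16.8288
(1,1): Delta=-0.0134 Bond=32.5813
(2,0): Delta=0.1641 Bond=22.9716
(2,1): Delta=0.1628 Bond=23.0739
(2,2): Delta=-0.0362 Bond=49.3800
V0=22.3508

Risk-neutral probability p* = (R−d)/(u−d) = (1.37−0.87)/(1.48−0.87) = 0.8197.
Terminal payoffs: V(3,0)=41.7400, V(3,1)=48.9400, V(3,2)=61.0900, V(3,3)=56.4900
Node (2,0) S=71.9055: V=(p*·48.9400+(1−p*)·41.7400)/1.37=34.7749; Δ=(48.9400−41.7400)/(106.4201−62.5578)=0.1641; B=V−Δ·S=22.9716
Node (2,1) S=122.3220: V=(p*·61.0900+(1−p*)·48.9400)/1.37=42.9920; Δ=(61.0900−48.9400)/(181.0366−106.4201)=0.1628; B=V−Δ·S=23.0739
Node (2,2) S=208.0880: V=(p*·56.4900+(1−p*)·61.0900)/1.37=41.8391; Δ=(56.4900−61.0900)/(307.9702−181.0366)=-0.0362; B=V−Δ·S=49.3800
Node (1,0) S=82.6500: V=(p*·42.9920+(1−p*)·34.7749)/1.37=30.2994; Δ=(42.9920−34.7749)/(122.3220−71.9055)=0.1630; B=V−Δ·S=16.8288
Node (1,1) S=140.6000: V=(p*·41.8391+(1−p*)·42.9920)/1.37=30.6912; Δ=(41.8391−42.9920)/(208.0880−122.3220)=-0.0134; B=V−Δ·S=32.5813
Node (0,0) S=95.0000: V=(p*·30.6912+(1−p*)·30.2994)/1.37=22.3508; Δ=(30.6912−30.2994)/(140.6000−82.6500)=0.0068; B=V−Δ·S=21.7085
Check: Δ(0,0)·S0 + B(0,0) = 22.3508 = V0.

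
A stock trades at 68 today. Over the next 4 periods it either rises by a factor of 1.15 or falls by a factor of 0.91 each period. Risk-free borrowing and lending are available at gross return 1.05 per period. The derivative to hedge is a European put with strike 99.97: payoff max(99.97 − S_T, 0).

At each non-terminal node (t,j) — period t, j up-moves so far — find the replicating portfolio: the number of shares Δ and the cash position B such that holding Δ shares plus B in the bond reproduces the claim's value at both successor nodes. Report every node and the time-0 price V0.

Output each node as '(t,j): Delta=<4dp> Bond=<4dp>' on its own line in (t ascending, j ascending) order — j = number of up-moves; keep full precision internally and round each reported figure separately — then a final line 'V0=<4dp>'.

Risk-neutral probability p* = (R−d)/(u−d) = (1.05−0.91)/(1.15−0.91) = 0.5833.
Payoff layer (t=4): V(4,0)=53.3390, V(4,1)=41.0407, V(4,2)=25.4990, V(4,3)=5.8583, V(4,4)=0.0000
  t=3,j=0: stock 51.2428 → up 58.9293 (V=41.0407), down 46.6310 (V=53.3390). Price 43.9667; hedge Δ=-1.0000, bond B=95.2095.
  t=3,j=1: stock 64.7574 → up 74.4710 (V=25.4990), down 58.9293 (V=41.0407). Price 30.4521; hedge Δ=-1.0000, bond B=95.2095.
  t=3,j=2: stock 81.8363 → up 94.1117 (V=5.8583), down 74.4710 (V=25.4990). Price 13.3732; hedge Δ=-1.0000, bond B=95.2095.
  t=3,j=3: stock 103.4195 → up 118.9324 (V=0.0000), down 94.1117 (V=5.8583). Price 2.3247; hedge Δ=-0.2360, bond B=26.7341.
  t=2,j=0: stock 56.3108 → up 64.7574 (V=30.4521), down 51.2428 (V=43.9667). Price 34.3649; hedge Δ=-1.0000, bond B=90.6757.
  t=2,j=1: stock 71.1620 → up 81.8363 (V=13.3732), down 64.7574 (V=30.4521). Price 19.5137; hedge Δ=-1.0000, bond B=90.6757.
  t=2,j=2: stock 89.9300 → up 103.4195 (V=2.3247), down 81.8363 (V=13.3732). Price 6.5983; hedge Δ=-0.5119, bond B=52.6338.
  t=1,j=0: stock 61.8800 → up 71.1620 (V=19.5137), down 56.3108 (V=34.3649). Price 24.4778; hedge Δ=-1.0000, bond B=86.3578.
  t=1,j=1: stock 78.2000 → up 89.9300 (V=6.5983), down 71.1620 (V=19.5137). Price 11.4093; hedge Δ=-0.6882, bond B=65.2235.
  t=0,j=0: stock 68.0000 → up 78.2000 (V=11.4093), down 61.8800 (V=24.4778). Price 16.0519; hedge Δ=-0.8008, bond B=70.5042.
The time-0 hedge costs 16.0519, which is the no-arbitrage price.

(0,0): Delta=-0.8008 Bond=70.5042
(1,0): Delta=-1.0000 Bond=86.3578
(1,1): Delta=-0.6882 Bond=65.2235
(2,0): Delta=-1.0000 Bond=90.6757
(2,1): Delta=-1.0000 Bond=90.6757
(2,2): Delta=-0.5119 Bond=52.6338
(3,0): Delta=-1.0000 Bond=95.2095
(3,1): Delta=-1.0000 Bond=95.2095
(3,2): Delta=-1.0000 Bond=95.2095
(3,3): Delta=-0.2360 Bond=26.7341
V0=16.0519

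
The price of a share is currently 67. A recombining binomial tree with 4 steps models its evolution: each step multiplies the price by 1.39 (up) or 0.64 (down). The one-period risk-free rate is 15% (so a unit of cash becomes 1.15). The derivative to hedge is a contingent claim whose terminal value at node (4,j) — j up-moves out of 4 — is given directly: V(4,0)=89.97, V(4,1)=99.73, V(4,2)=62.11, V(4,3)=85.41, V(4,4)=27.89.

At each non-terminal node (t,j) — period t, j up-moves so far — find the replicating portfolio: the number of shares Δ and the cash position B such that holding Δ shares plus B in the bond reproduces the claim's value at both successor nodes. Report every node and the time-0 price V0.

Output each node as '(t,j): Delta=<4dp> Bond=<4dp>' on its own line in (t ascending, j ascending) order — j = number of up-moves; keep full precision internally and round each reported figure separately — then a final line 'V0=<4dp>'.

Risk-neutral probability p* = (R−d)/(u−d) = (1.15−0.64)/(1.39−0.64) = 0.6800.
Terminal values V(4,·): V(4,0)=89.9700, V(4,1)=99.7300, V(4,2)=62.1100, V(4,3)=85.4100, V(4,4)=27.8900
Node (3,0) S=17.5636: V=(p*·99.7300+(1−p*)·89.9700)/1.15=84.0059; Δ=(99.7300−89.9700)/(24.4135−11.2407)=0.7409; B=V−Δ·S=70.9926
Node (3,1) S=38.1460: V=(p*·62.1100+(1−p*)·99.7300)/1.15=64.4769; Δ=(62.1100−99.7300)/(53.0230−24.4135)=-1.3149; B=V−Δ·S=114.6369
Node (3,2) S=82.8484: V=(p*·85.4100+(1−p*)·62.1100)/1.15=67.7861; Δ=(85.4100−62.1100)/(115.1593−53.0230)=0.3750; B=V−Δ·S=36.7194
Node (3,3) S=179.9365: V=(p*·27.8900+(1−p*)·85.4100)/1.15=40.2577; Δ=(27.8900−85.4100)/(250.1117−115.1593)=-0.4262; B=V−Δ·S=116.9511
Node (2,0) S=27.4432: V=(p*·64.4769+(1−p*)·84.0059)/1.15=61.5010; Δ=(64.4769−84.0059)/(38.1460−17.5636)=-0.9488; B=V−Δ·S=87.5397
Node (2,1) S=59.6032: V=(p*·67.7861+(1−p*)·64.4769)/1.15=58.0236; Δ=(67.7861−64.4769)/(82.8484−38.1460)=0.0740; B=V−Δ·S=53.6113
Node (2,2) S=129.4507: V=(p*·40.2577+(1−p*)·67.7861)/1.15=42.6668; Δ=(40.2577−67.7861)/(179.9365−82.8484)=-0.2835; B=V−Δ·S=79.3713
Node (1,0) S=42.8800: V=(p*·58.0236+(1−p*)·61.5010)/1.15=51.4229; Δ=(58.0236−61.5010)/(59.6032−27.4432)=-0.1081; B=V−Δ·S=56.0595
Node (1,1) S=93.1300: V=(p*·42.6668+(1−p*)·58.0236)/1.15=41.3748; Δ=(42.6668−58.0236)/(129.4507−59.6032)=-0.2199; B=V−Δ·S=61.8505
Node (0,0) S=67.0000: V=(p*·41.3748+(1−p*)·51.4229)/1.15=38.7741; Δ=(41.3748−51.4229)/(93.1300−42.8800)=-0.2000; B=V−Δ·S=52.1716
Check: Δ(0,0)·S0 + B(0,0) = 38.7741 = V0.

(0,0): Delta=-0.2000 Bond=52.1716
(1,0): Delta=-0.1081 Bond=56.0595
(1,1): Delta=-0.2199 Bond=61.8505
(2,0): Delta=-0.9488 Bond=87.5397
(2,1): Delta=0.0740 Bond=53.6113
(2,2): Delta=-0.2835 Bond=79.3713
(3,0): Delta=0.7409 Bond=70.9926
(3,1): Delta=-1.3149 Bond=114.6369
(3,2): Delta=0.3750 Bond=36.7194
(3,3): Delta=-0.4262 Bond=116.9511
V0=38.7741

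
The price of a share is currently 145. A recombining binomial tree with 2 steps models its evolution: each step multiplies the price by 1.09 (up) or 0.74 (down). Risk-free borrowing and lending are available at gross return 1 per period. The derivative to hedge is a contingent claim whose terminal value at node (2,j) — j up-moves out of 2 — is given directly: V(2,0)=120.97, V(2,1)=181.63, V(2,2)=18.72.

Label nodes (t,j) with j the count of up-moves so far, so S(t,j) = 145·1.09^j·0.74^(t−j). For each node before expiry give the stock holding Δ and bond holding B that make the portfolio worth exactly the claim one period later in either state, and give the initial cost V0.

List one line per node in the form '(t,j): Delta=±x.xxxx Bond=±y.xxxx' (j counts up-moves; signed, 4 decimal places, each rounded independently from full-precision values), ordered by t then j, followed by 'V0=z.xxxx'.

(0,0): Delta=-2.0773 Bond=388.9209
(1,0): Delta=1.6152 Bond=-7.2826
(1,1): Delta=-2.9450 Bond=526.0683
V0=87.7193

Under the risk-neutral measure, an up-move has probability p* = (R−d)/(u−d) = 0.7429 and values discount at R = 1.
Terminal payoffs: V(2,0)=120.9700, V(2,1)=181.6300, V(2,2)=18.7200
  t=1,j=0: stock 107.3000 → up 116.9570 (V=181.6300), down 79.4020 (V=120.9700). Price 166.0317; hedge Δ=1.6152, bond B=-7.2826.
  t=1,j=1: stock 158.0500 → up 172.2745 (V=18.7200), down 116.9570 (V=181.6300). Price 60.6111; hedge Δ=-2.9450, bond B=526.0683.
  t=0,j=0: stock 145.0000 → up 158.0500 (V=60.6111), down 107.3000 (V=166.0317). Price 87.7193; hedge Δ=-2.0773, bond B=388.9209.
Self-financing check: at every node Δ·S+B equals the discounted successor values.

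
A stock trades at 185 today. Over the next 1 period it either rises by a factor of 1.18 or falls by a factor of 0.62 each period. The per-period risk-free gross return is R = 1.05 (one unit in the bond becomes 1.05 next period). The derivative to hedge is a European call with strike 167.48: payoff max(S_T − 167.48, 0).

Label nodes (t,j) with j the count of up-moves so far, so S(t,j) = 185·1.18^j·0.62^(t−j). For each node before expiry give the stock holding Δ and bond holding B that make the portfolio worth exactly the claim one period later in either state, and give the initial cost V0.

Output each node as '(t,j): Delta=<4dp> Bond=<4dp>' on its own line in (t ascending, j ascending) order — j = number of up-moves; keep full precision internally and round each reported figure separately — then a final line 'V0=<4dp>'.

(0,0): Delta=0.4905 Bond=-53.5857
V0=37.1643

No-arbitrage ⇒ martingale measure with p* = (R−d)/(u−d) = 0.7679.
At expiry t=1: V(1,0)=0.0000, V(1,1)=50.8200
(0,0): S=185.0000. Δ = (V_up−V_dn)/(S_up−S_dn) = (50.8200−0.0000)/(218.3000−114.7000) = 0.4905. V = [p*·50.8200 + (1−p*)·0.0000]/1.05 = 37.1643. B = V − Δ·S = -53.5857.
Check: Δ(0,0)·S0 + B(0,0) = 37.1643 = V0.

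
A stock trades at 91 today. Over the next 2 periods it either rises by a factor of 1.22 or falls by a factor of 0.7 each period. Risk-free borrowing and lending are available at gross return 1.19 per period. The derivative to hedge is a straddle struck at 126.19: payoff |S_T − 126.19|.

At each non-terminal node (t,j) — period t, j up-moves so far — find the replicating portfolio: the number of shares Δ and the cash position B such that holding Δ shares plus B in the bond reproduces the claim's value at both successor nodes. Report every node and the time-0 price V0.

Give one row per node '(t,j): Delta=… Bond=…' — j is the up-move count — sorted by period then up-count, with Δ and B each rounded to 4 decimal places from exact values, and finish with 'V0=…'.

Since d<R<u, set p* = (R−d)/(u−d) = 0.9423; price each node as the discounted p*-expectation of its children.
Terminal payoffs: V(2,0)=81.6000, V(2,1)=48.4760, V(2,2)=9.2544
(1,0): S=63.7000. Δ = (V_up−V_dn)/(S_up−S_dn) = (48.4760−81.6000)/(77.7140−44.5900) = -1.0000. V = [p*·48.4760 + (1−p*)·81.6000]/1.19 = 42.3420. B = V − Δ·S = 106.0420.
(1,1): S=111.0200. Δ = (V_up−V_dn)/(S_up−S_dn) = (9.2544−48.4760)/(135.4444−77.7140) = -0.6794. V = [p*·9.2544 + (1−p*)·48.4760]/1.19 = 9.6783. B = V − Δ·S = 85.1045.
(0,0): S=91.0000. Δ = (V_up−V_dn)/(S_up−S_dn) = (9.6783−42.3420)/(111.0200−63.7000) = -0.6903. V = [p*·9.6783 + (1−p*)·42.3420]/1.19 = 9.7166. B = V − Δ·S = 72.5314.
Check: Δ(0,0)·S0 + B(0,0) = 9.7166 = V0.

(0,0): Delta=-0.6903 Bond=72.5314
(1,0): Delta=-1.0000 Bond=106.0420
(1,1): Delta=-0.6794 Bond=85.1045
V0=9.7166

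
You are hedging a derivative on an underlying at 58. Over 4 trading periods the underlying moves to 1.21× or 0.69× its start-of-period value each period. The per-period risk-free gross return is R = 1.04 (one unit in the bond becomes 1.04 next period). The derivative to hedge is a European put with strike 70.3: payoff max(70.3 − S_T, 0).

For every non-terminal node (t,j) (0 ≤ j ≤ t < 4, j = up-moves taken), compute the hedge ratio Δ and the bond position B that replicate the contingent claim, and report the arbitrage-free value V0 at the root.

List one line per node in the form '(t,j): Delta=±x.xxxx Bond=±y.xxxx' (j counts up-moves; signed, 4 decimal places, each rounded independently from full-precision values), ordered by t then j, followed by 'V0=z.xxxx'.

Since d<R<u, set p* = (R−d)/(u−d) = 0.6731; price each node as the discounted p*-expectation of its children.
Payoff layer (t=4): V(4,0)=57.1531, V(4,1)=47.2452, V(4,2)=29.8706, V(4,3)=0.0000, V(4,4)=0.0000
  t=3,j=0: stock 19.0535 → up 23.0548 (V=47.2452), down 13.1469 (V=57.1531). Price 48.5426; hedge Δ=-1.0000, bond B=67.5962.
  t=3,j=1: stock 33.4127 → up 40.4294 (V=29.8706), down 23.0548 (V=47.2452). Price 34.1835; hedge Δ=-1.0000, bond B=67.5962.
  t=3,j=2: stock 58.5933 → up 70.8979 (V=0.0000), down 40.4294 (V=29.8706). Price 9.3898; hedge Δ=-0.9804, bond B=66.8333.
  t=3,j=3: stock 102.7505 → up 124.3282 (V=0.0000), down 70.8979 (V=0.0000). Price 0.0000; hedge Δ=0.0000, bond B=0.0000.
  t=2,j=0: stock 27.6138 → up 33.4127 (V=34.1835), down 19.0535 (V=48.5426). Price 37.3825; hedge Δ=-1.0000, bond B=64.9963.
  t=2,j=1: stock 48.4242 → up 58.5933 (V=9.3898), down 33.4127 (V=34.1835). Price 16.8225; hedge Δ=-0.9846, bond B=64.5026.
  t=2,j=2: stock 84.9178 → up 102.7505 (V=0.0000), down 58.5933 (V=9.3898). Price 2.9517; hedge Δ=-0.2126, bond B=21.0090.
  t=1,j=0: stock 40.0200 → up 48.4242 (V=16.8225), down 27.6138 (V=37.3825). Price 22.6385; hedge Δ=-0.9880, bond B=62.1769.
  t=1,j=1: stock 70.1800 → up 84.9178 (V=2.9517), down 48.4242 (V=16.8225). Price 7.1984; hedge Δ=-0.3801, bond B=33.8731.
  t=0,j=0: stock 58.0000 → up 70.1800 (V=7.1984), down 40.0200 (V=22.6385). Price 11.7752; hedge Δ=-0.5119, bond B=41.4676.
Self-financing check: at every node Δ·S+B equals the discounted successor values.

(0,0): Delta=-0.5119 Bond=41.4676
(1,0): Delta=-0.9880 Bond=62.1769
(1,1): Delta=-0.3801 Bond=33.8731
(2,0): Delta=-1.0000 Bond=64.9963
(2,1): Delta=-0.9846 Bond=64.5026
(2,2): Delta=-0.2126 Bond=21.0090
(3,0): Delta=-1.0000 Bond=67.5962
(3,1): Delta=-1.0000 Bond=67.5962
(3,2): Delta=-0.9804 Bond=66.8333
(3,3): Delta=0.0000 Bond=0.0000
V0=11.7752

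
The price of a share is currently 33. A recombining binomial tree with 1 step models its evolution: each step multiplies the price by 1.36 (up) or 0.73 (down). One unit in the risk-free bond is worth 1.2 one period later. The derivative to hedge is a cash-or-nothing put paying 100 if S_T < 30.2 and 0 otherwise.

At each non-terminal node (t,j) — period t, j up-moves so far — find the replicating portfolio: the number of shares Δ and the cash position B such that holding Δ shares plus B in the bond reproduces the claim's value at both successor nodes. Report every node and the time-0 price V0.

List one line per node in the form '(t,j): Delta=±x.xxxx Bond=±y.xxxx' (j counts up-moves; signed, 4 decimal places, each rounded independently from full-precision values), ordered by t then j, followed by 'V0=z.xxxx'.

The replicating-portfolio and risk-neutral prices coincide; use p* = (1.2−0.73)/(1.36−0.73) = 0.7460 for the latter.
Payoff layer (t=1): V(1,0)=100.0000, V(1,1)=0.0000
(0,0): S=33.0000. Δ = (V_up−V_dn)/(S_up−S_dn) = (0.0000−100.0000)/(44.8800−24.0900) = -4.8100. V = [p*·0.0000 + (1−p*)·100.0000]/1.2 = 21.1640. B = V − Δ·S = 179.8942.
Check: Δ(0,0)·S0 + B(0,0) = 21.1640 = V0.

(0,0): Delta=-4.8100 Bond=179.8942
V0=21.1640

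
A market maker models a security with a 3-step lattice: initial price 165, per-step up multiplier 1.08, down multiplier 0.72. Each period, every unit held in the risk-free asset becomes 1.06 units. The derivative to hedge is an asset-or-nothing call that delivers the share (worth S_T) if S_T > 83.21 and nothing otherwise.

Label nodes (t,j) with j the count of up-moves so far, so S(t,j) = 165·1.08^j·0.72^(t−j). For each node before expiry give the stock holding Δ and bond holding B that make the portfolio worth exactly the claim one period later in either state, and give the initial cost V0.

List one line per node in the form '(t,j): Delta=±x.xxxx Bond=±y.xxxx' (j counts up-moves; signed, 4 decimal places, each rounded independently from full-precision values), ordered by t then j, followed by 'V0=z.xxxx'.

Since d<R<u, set p* = (R−d)/(u−d) = 0.9444; price each node as the discounted p*-expectation of its children.
Terminal values V(3,·): V(3,0)=0.0000, V(3,1)=92.3789, V(3,2)=138.5683, V(3,3)=207.8525
  t=2,j=0: stock 85.5360 → up 92.3789 (V=92.3789), down 61.5859 (V=0.0000). Price 82.3082; hedge Δ=3.0000, bond B=-174.2998.
  t=2,j=1: stock 128.3040 → up 138.5683 (V=138.5683), down 92.3789 (V=92.3789). Price 128.3040; hedge Δ=1.0000, bond B=0.0000.
  t=2,j=2: stock 192.4560 → up 207.8525 (V=207.8525), down 138.5683 (V=138.5683). Price 192.4560; hedge Δ=1.0000, bond B=0.0000.
  t=1,j=0: stock 118.8000 → up 128.3040 (V=128.3040), down 85.5360 (V=82.3082). Price 118.6308; hedge Δ=1.0755, bond B=-9.1352.
  t=1,j=1: stock 178.2000 → up 192.4560 (V=192.4560), down 128.3040 (V=128.3040). Price 178.2000; hedge Δ=1.0000, bond B=0.0000.
  t=0,j=0: stock 165.0000 → up 178.2000 (V=178.2000), down 118.8000 (V=118.6308). Price 164.9911; hedge Δ=1.0028, bond B=-0.4788.
Each (Δ,B) replicates both successor values, so the strategy is self-financing and V0 is arbitrage-free.

(0,0): Delta=1.0028 Bond=-0.4788
(1,0): Delta=1.0755 Bond=-9.1352
(1,1): Delta=1.0000 Bond=0.0000
(2,0): Delta=3.0000 Bond=-174.2998
(2,1): Delta=1.0000 Bond=0.0000
(2,2): Delta=1.0000 Bond=0.0000
V0=164.9911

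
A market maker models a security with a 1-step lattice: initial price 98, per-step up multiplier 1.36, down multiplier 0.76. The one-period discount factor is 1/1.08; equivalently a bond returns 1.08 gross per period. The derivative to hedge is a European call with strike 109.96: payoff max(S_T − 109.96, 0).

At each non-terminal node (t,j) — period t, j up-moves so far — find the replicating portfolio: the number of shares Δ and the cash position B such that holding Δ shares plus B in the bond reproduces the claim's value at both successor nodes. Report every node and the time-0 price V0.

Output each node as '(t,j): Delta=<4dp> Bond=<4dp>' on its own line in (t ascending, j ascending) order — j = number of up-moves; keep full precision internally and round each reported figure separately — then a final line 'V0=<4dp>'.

Since d<R<u, set p* = (R−d)/(u−d) = 0.5333; price each node as the discounted p*-expectation of its children.
At expiry t=1: V(1,0)=0.0000, V(1,1)=23.3200
(0,0): S=98.0000. Δ = (V_up−V_dn)/(S_up−S_dn) = (23.3200−0.0000)/(133.2800−74.4800) = 0.3966. V = [p*·23.3200 + (1−p*)·0.0000]/1.08 = 11.5160. B = V − Δ·S = -27.3506.
Each (Δ,B) replicates both successor values, so the strategy is self-financing and V0 is arbitrage-free.

(0,0): Delta=0.3966 Bond=-27.3506
V0=11.5160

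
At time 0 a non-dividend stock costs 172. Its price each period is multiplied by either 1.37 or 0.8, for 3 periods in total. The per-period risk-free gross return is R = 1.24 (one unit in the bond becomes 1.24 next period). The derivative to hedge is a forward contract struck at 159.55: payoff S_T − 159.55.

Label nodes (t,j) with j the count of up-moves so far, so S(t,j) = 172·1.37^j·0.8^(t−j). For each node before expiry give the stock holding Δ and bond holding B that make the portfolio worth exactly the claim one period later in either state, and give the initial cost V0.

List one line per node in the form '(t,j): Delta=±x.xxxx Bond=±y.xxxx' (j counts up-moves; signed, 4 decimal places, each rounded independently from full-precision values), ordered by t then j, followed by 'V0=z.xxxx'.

The replicating-portfolio and risk-neutral prices coincide; use p* = (1.24−0.8)/(1.37−0.8) = 0.7719 for the latter.
At expiry t=3: V(3,0)=-71.4860, V(3,1)=-8.7404, V(3,2)=98.7114, V(3,3)=282.7227
(2,0): S=110.0800. Δ = (V_up−V_dn)/(S_up−S_dn) = (-8.7404−-71.4860)/(150.8096−88.0640) = 1.0000. V = [p*·-8.7404 + (1−p*)·-71.4860]/1.24 = -18.5894. B = V − Δ·S = -128.6694.
(2,1): S=188.5120. Δ = (V_up−V_dn)/(S_up−S_dn) = (98.7114−-8.7404)/(258.2614−150.8096) = 1.0000. V = [p*·98.7114 + (1−p*)·-8.7404]/1.24 = 59.8426. B = V − Δ·S = -128.6694.
(2,2): S=322.8268. Δ = (V_up−V_dn)/(S_up−S_dn) = (282.7227−98.7114)/(442.2727−258.2614) = 1.0000. V = [p*·282.7227 + (1−p*)·98.7114]/1.24 = 194.1574. B = V − Δ·S = -128.6694.
(1,0): S=137.6000. Δ = (V_up−V_dn)/(S_up−S_dn) = (59.8426−-18.5894)/(188.5120−110.0800) = 1.0000. V = [p*·59.8426 + (1−p*)·-18.5894]/1.24 = 33.8344. B = V − Δ·S = -103.7656.
(1,1): S=235.6400. Δ = (V_up−V_dn)/(S_up−S_dn) = (194.1574−59.8426)/(322.8268−188.5120) = 1.0000. V = [p*·194.1574 + (1−p*)·59.8426]/1.24 = 131.8744. B = V − Δ·S = -103.7656.
(0,0): S=172.0000. Δ = (V_up−V_dn)/(S_up−S_dn) = (131.8744−33.8344)/(235.6400−137.6000) = 1.0000. V = [p*·131.8744 + (1−p*)·33.8344]/1.24 = 88.3181. B = V − Δ·S = -83.6819.
Self-financing check: at every node Δ·S+B equals the discounted successor values.

(0,0): Delta=1.0000 Bond=-83.6819
(1,0): Delta=1.0000 Bond=-103.7656
(1,1): Delta=1.0000 Bond=-103.7656
(2,0): Delta=1.0000 Bond=-128.6694
(2,1): Delta=1.0000 Bond=-128.6694
(2,2): Delta=1.0000 Bond=-128.6694
V0=88.3181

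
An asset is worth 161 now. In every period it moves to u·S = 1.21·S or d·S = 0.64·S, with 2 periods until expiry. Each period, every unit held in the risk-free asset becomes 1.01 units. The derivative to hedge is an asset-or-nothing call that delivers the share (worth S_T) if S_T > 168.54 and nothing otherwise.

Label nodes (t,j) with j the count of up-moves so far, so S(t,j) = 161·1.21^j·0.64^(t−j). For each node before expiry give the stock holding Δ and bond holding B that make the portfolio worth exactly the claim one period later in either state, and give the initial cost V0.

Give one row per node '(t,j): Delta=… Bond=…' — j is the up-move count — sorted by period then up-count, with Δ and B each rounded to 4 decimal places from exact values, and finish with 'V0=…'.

(0,0): Delta=1.6508 Bond=-168.4170
(1,0): Delta=0.0000 Bond=0.0000
(1,1): Delta=2.1228 Bond=-262.0477
V0=97.3661

Risk-neutral probability p* = (R−d)/(u−d) = (1.01−0.64)/(1.21−0.64) = 0.6491.
Payoff layer (t=2): V(2,0)=0.0000, V(2,1)=0.0000, V(2,2)=235.7201
  t=1,j=0: stock 103.0400 → up 124.6784 (V=0.0000), down 65.9456 (V=0.0000). Price 0.0000; hedge Δ=0.0000, bond B=0.0000.
  t=1,j=1: stock 194.8100 → up 235.7201 (V=235.7201), down 124.6784 (V=0.0000). Price 151.4963; hedge Δ=2.1228, bond B=-262.0477.
  t=0,j=0: stock 161.0000 → up 194.8100 (V=151.4963), down 103.0400 (V=0.0000). Price 97.3661; hedge Δ=1.6508, bond B=-168.4170.
Self-financing check: at every node Δ·S+B equals the discounted successor values.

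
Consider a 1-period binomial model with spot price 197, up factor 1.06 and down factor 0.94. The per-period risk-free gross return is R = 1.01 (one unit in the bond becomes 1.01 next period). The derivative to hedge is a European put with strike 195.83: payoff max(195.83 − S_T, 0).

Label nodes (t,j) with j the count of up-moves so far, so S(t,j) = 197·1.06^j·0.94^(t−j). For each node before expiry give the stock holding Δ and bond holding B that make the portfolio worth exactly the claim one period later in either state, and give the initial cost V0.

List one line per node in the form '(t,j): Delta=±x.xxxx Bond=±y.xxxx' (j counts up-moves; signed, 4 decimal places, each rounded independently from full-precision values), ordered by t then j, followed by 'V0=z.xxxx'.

(0,0): Delta=-0.4505 Bond=93.1436
V0=4.3936

Since d<R<u, set p* = (R−d)/(u−d) = 0.5833; price each node as the discounted p*-expectation of its children.
Terminal values V(1,·): V(1,0)=10.6500, V(1,1)=0.0000
(0,0): S=197.0000. Δ = (V_up−V_dn)/(S_up−S_dn) = (0.0000−10.6500)/(208.8200−185.1800) = -0.4505. V = [p*·0.0000 + (1−p*)·10.6500]/1.01 = 4.3936. B = V − Δ·S = 93.1436.
Check: Δ(0,0)·S0 + B(0,0) = 4.3936 = V0.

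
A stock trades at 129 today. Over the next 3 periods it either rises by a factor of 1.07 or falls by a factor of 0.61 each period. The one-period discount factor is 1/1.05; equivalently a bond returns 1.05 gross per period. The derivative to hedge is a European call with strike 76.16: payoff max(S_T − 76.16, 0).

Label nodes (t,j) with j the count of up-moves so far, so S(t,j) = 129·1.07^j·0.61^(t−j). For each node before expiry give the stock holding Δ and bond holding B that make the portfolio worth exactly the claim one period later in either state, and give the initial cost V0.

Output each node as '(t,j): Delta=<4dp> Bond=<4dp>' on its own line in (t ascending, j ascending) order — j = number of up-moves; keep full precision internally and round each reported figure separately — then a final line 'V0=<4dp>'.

(0,0): Delta=0.9678 Bond=-61.5208
(1,0): Delta=0.3506 Bond=-16.0290
(1,1): Delta=0.9838 Bond=-66.8045
(2,0): Delta=0.0000 Bond=0.0000
(2,1): Delta=0.3597 Bond=-17.5955
(2,2): Delta=1.0000 Bond=-72.5333
V0=63.3297

The replicating-portfolio and risk-neutral prices coincide; use p* = (1.05−0.61)/(1.07−0.61) = 0.9565 for the latter.
Terminal payoffs: V(3,0)=0.0000, V(3,1)=0.0000, V(3,2)=13.9322, V(3,3)=81.8705
Node (2,0) S=48.0009: V=(p*·0.0000+(1−p*)·0.0000)/1.05=0.0000; Δ=(0.0000−0.0000)/(51.3610−29.2805)=0.0000; B=V−Δ·S=0.0000
Node (2,1) S=84.1983: V=(p*·13.9322+(1−p*)·0.0000)/1.05=12.6918; Δ=(13.9322−0.0000)/(90.0922−51.3610)=0.3597; B=V−Δ·S=-17.5955
Node (2,2) S=147.6921: V=(p*·81.8705+(1−p*)·13.9322)/1.05=75.1588; Δ=(81.8705−13.9322)/(158.0305−90.0922)=1.0000; B=V−Δ·S=-72.5333
Node (1,0) S=78.6900: V=(p*·12.6918+(1−p*)·0.0000)/1.05=11.5619; Δ=(12.6918−0.0000)/(84.1983−48.0009)=0.3506; B=V−Δ·S=-16.0290
Node (1,1) S=138.0300: V=(p*·75.1588+(1−p*)·12.6918)/1.05=68.9932; Δ=(75.1588−12.6918)/(147.6921−84.1983)=0.9838; B=V−Δ·S=-66.8045
Node (0,0) S=129.0000: V=(p*·68.9932+(1−p*)·11.5619)/1.05=63.3297; Δ=(68.9932−11.5619)/(138.0300−78.6900)=0.9678; B=V−Δ·S=-61.5208
Check: Δ(0,0)·S0 + B(0,0) = 63.3297 = V0.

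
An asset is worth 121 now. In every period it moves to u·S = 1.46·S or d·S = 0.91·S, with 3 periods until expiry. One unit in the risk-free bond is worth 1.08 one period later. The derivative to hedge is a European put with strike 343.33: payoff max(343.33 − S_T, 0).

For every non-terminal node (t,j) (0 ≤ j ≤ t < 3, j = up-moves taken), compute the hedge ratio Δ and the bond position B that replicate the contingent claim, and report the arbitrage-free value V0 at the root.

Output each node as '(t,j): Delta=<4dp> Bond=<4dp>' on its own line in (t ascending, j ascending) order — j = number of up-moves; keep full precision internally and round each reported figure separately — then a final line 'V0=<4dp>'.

(0,0): Delta=-0.9591 Bond=268.3756
(1,0): Delta=-1.0000 Bond=294.3501
(1,1): Delta=-0.9021 Bond=279.7768
(2,0): Delta=-1.0000 Bond=317.8981
(2,1): Delta=-1.0000 Bond=317.8981
(2,2): Delta=-0.7657 Bond=266.9773
V0=152.3256

No-arbitrage ⇒ martingale measure with p* = (R−d)/(u−d) = 0.3091.
Payoff layer (t=3): V(3,0)=252.1479, V(3,1)=197.0379, V(3,2)=108.6195, V(3,3)=0.0000
(2,0): S=100.2001. Δ = (V_up−V_dn)/(S_up−S_dn) = (197.0379−252.1479)/(146.2921−91.1821) = -1.0000. V = [p*·197.0379 + (1−p*)·252.1479]/1.08 = 217.6980. B = V − Δ·S = 317.8981.
(2,1): S=160.7606. Δ = (V_up−V_dn)/(S_up−S_dn) = (108.6195−197.0379)/(234.7105−146.2921) = -1.0000. V = [p*·108.6195 + (1−p*)·197.0379]/1.08 = 157.1375. B = V − Δ·S = 317.8981.
(2,2): S=257.9236. Δ = (V_up−V_dn)/(S_up−S_dn) = (0.0000−108.6195)/(376.5685−234.7105) = -0.7657. V = [p*·0.0000 + (1−p*)·108.6195]/1.08 = 69.4872. B = V − Δ·S = 266.9773.
(1,0): S=110.1100. Δ = (V_up−V_dn)/(S_up−S_dn) = (157.1375−217.6980)/(160.7606−100.2001) = -1.0000. V = [p*·157.1375 + (1−p*)·217.6980]/1.08 = 184.2401. B = V − Δ·S = 294.3501.
(1,1): S=176.6600. Δ = (V_up−V_dn)/(S_up−S_dn) = (69.4872−157.1375)/(257.9236−160.7606) = -0.9021. V = [p*·69.4872 + (1−p*)·157.1375]/1.08 = 120.4126. B = V − Δ·S = 279.7768.
(0,0): S=121.0000. Δ = (V_up−V_dn)/(S_up−S_dn) = (120.4126−184.2401)/(176.6600−110.1100) = -0.9591. V = [p*·120.4126 + (1−p*)·184.2401]/1.08 = 152.3256. B = V − Δ·S = 268.3756.
Root portfolio cost Δ·121+B reproduces V0=152.3256.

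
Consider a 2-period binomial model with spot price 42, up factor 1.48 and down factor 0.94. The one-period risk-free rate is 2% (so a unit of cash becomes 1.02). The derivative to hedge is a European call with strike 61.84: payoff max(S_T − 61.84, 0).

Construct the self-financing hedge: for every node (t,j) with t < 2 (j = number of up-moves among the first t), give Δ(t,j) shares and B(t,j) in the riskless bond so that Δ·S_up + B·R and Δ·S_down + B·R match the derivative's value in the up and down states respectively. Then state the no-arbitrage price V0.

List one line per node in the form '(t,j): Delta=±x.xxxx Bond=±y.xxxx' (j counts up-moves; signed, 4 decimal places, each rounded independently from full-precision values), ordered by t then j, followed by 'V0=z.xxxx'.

Under the risk-neutral measure, an up-move has probability p* = (R−d)/(u−d) = 0.1481 and values discount at R = 1.02.
At expiry t=2: V(2,0)=0.0000, V(2,1)=0.0000, V(2,2)=30.1568
Node (1,0) S=39.4800: V=(p*·0.0000+(1−p*)·0.0000)/1.02=0.0000; Δ=(0.0000−0.0000)/(58.4304−37.1112)=0.0000; B=V−Δ·S=0.0000
Node (1,1) S=62.1600: V=(p*·30.1568+(1−p*)·0.0000)/1.02=4.3801; Δ=(30.1568−0.0000)/(91.9968−58.4304)=0.8984; B=V−Δ·S=-51.4659
Node (0,0) S=42.0000: V=(p*·4.3801+(1−p*)·0.0000)/1.02=0.6362; Δ=(4.3801−0.0000)/(62.1600−39.4800)=0.1931; B=V−Δ·S=-7.4751
Self-financing check: at every node Δ·S+B equals the discounted successor values.

(0,0): Delta=0.1931 Bond=-7.4751
(1,0): Delta=0.0000 Bond=0.0000
(1,1): Delta=0.8984 Bond=-51.4659
V0=0.6362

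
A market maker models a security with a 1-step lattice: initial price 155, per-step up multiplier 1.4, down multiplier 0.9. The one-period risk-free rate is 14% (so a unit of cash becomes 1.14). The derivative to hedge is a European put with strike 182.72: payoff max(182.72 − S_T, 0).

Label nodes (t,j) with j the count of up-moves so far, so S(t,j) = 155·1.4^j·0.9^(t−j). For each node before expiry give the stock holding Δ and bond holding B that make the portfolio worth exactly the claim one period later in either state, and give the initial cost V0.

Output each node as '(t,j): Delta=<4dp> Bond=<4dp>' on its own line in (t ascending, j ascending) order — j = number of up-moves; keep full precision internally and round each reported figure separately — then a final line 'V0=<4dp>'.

Since d<R<u, set p* = (R−d)/(u−d) = 0.4800; price each node as the discounted p*-expectation of its children.
Payoff layer (t=1): V(1,0)=43.2200, V(1,1)=0.0000
Node (0,0) S=155.0000: V=(p*·0.0000+(1−p*)·43.2200)/1.14=19.7144; Δ=(0.0000−43.2200)/(217.0000−139.5000)=-0.5577; B=V−Δ·S=106.1544
Each (Δ,B) replicates both successor values, so the strategy is self-financing and V0 is arbitrage-free.

(0,0): Delta=-0.5577 Bond=106.1544
V0=19.7144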